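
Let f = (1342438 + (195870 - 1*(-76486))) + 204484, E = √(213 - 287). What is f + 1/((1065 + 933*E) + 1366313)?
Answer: 1700831186963387419/934893505535 - 933*I*√74/1869787011070 ≈ 1.8193e+6 - 4.2925e-9*I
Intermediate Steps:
E = I*√74 (E = √(-74) = I*√74 ≈ 8.6023*I)
f = 1819278 (f = (1342438 + (195870 + 76486)) + 204484 = (1342438 + 272356) + 204484 = 1614794 + 204484 = 1819278)
f + 1/((1065 + 933*E) + 1366313) = 1819278 + 1/((1065 + 933*(I*√74)) + 1366313) = 1819278 + 1/((1065 + 933*I*√74) + 1366313) = 1819278 + 1/(1367378 + 933*I*√74)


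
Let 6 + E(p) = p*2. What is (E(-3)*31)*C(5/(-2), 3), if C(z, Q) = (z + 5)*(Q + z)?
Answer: -465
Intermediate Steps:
C(z, Q) = (5 + z)*(Q + z)
E(p) = -6 + 2*p (E(p) = -6 + p*2 = -6 + 2*p)
(E(-3)*31)*C(5/(-2), 3) = ((-6 + 2*(-3))*31)*((5/(-2))**2 + 5*3 + 5*(5/(-2)) + 3*(5/(-2))) = ((-6 - 6)*31)*((5*(-1/2))**2 + 15 + 5*(5*(-1/2)) + 3*(5*(-1/2))) = (-12*31)*((-5/2)**2 + 15 + 5*(-5/2) + 3*(-5/2)) = -372*(25/4 + 15 - 25/2 - 15/2) = -372*5/4 = -465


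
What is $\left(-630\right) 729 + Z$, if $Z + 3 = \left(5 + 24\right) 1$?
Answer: $-459244$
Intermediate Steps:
$Z = 26$ ($Z = -3 + \left(5 + 24\right) 1 = -3 + 29 \cdot 1 = -3 + 29 = 26$)
$\left(-630\right) 729 + Z = \left(-630\right) 729 + 26 = -459270 + 26 = -459244$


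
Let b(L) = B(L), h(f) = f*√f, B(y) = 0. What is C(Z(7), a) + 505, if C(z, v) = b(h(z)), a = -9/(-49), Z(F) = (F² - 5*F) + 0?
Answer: 505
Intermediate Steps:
h(f) = f^(3/2)
Z(F) = F² - 5*F
b(L) = 0
a = 9/49 (a = -9*(-1/49) = 9/49 ≈ 0.18367)
C(z, v) = 0
C(Z(7), a) + 505 = 0 + 505 = 505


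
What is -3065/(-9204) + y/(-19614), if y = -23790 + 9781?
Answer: 10503097/10029292 ≈ 1.0472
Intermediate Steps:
y = -14009
-3065/(-9204) + y/(-19614) = -3065/(-9204) - 14009/(-19614) = -3065*(-1/9204) - 14009*(-1/19614) = 3065/9204 + 14009/19614 = 10503097/10029292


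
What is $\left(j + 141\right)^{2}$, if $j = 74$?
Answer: $46225$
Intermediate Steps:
$\left(j + 141\right)^{2} = \left(74 + 141\right)^{2} = 215^{2} = 46225$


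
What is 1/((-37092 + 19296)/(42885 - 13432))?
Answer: -29453/17796 ≈ -1.6550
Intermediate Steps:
1/((-37092 + 19296)/(42885 - 13432)) = 1/(-17796/29453) = -29453/17796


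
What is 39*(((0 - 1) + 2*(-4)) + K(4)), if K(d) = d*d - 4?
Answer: 117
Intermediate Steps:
K(d) = -4 + d² (K(d) = d² - 4 = -4 + d²)
39*(((0 - 1) + 2*(-4)) + K(4)) = 39*(((0 - 1) + 2*(-4)) + (-4 + 4²)) = 39*((-1 - 8) + (-4 + 16)) = 39*(-9 + 12) = 39*3 = 117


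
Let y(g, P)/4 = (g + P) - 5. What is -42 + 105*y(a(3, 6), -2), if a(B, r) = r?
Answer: -462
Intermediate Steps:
y(g, P) = -20 + 4*P + 4*g (y(g, P) = 4*((g + P) - 5) = 4*((P + g) - 5) = 4*(-5 + P + g) = -20 + 4*P + 4*g)
-42 + 105*y(a(3, 6), -2) = -42 + 105*(-20 + 4*(-2) + 4*6) = -42 + 105*(-20 - 8 + 24) = -42 + 105*(-4) = -42 - 420 = -462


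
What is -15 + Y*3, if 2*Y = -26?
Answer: -54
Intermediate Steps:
Y = -13 (Y = (1/2)*(-26) = -13)
-15 + Y*3 = -15 - 13*3 = -15 - 39 = -54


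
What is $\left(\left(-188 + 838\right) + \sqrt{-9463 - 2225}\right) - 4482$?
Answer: $-3832 + 2 i \sqrt{2922} \approx -3832.0 + 108.11 i$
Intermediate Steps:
$\left(\left(-188 + 838\right) + \sqrt{-9463 - 2225}\right) - 4482 = \left(650 + \sqrt{-11688}\right) - 4482 = \left(650 + 2 i \sqrt{2922}\right) - 4482 = -3832 + 2 i \sqrt{2922}$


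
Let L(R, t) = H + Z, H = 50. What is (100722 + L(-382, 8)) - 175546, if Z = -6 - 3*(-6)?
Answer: -74762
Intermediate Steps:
Z = 12 (Z = -6 + 18 = 12)
L(R, t) = 62 (L(R, t) = 50 + 12 = 62)
(100722 + L(-382, 8)) - 175546 = (100722 + 62) - 175546 = 100784 - 175546 = -74762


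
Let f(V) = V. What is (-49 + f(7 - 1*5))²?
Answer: 2209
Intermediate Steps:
(-49 + f(7 - 1*5))² = (-49 + (7 - 1*5))² = (-49 + (7 - 5))² = (-49 + 2)² = (-47)² = 2209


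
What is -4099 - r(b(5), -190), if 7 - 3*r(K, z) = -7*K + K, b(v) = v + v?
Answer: -12364/3 ≈ -4121.3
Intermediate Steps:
b(v) = 2*v
r(K, z) = 7/3 + 2*K (r(K, z) = 7/3 - (-7*K + K)/3 = 7/3 - (-2)*K = 7/3 + 2*K)
-4099 - r(b(5), -190) = -4099 - (7/3 + 2*(2*5)) = -4099 - (7/3 + 2*10) = -4099 - (7/3 + 20) = -4099 - 1*67/3 = -4099 - 67/3 = -12364/3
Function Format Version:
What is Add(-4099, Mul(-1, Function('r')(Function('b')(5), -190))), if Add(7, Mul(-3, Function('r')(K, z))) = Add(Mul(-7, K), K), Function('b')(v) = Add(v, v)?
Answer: Rational(-12364, 3) ≈ -4121.3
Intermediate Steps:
Function('b')(v) = Mul(2, v)
Function('r')(K, z) = Add(Rational(7, 3), Mul(2, K)) (Function('r')(K, z) = Add(Rational(7, 3), Mul(Rational(-1, 3), Add(Mul(-7, K), K))) = Add(Rational(7, 3), Mul(Rational(-1, 3), Mul(-6, K))) = Add(Rational(7, 3), Mul(2, K)))
Add(-4099, Mul(-1, Function('r')(Function('b')(5), -190))) = Add(-4099, Mul(-1, Add(Rational(7, 3), Mul(2, Mul(2, 5))))) = Add(-4099, Mul(-1, Add(Rational(7, 3), Mul(2, 10)))) = Add(-4099, Mul(-1, Add(Rational(7, 3), 20))) = Add(-4099, Mul(-1, Rational(67, 3))) = Add(-4099, Rational(-67, 3)) = Rational(-12364, 3)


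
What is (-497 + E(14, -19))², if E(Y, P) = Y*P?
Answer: 582169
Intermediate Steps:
E(Y, P) = P*Y
(-497 + E(14, -19))² = (-497 - 19*14)² = (-497 - 266)² = (-763)² = 582169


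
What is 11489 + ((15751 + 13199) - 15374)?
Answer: 25065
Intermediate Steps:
11489 + ((15751 + 13199) - 15374) = 11489 + (28950 - 15374) = 11489 + 13576 = 25065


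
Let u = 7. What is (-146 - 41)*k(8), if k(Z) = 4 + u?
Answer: -2057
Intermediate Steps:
k(Z) = 11 (k(Z) = 4 + 7 = 11)
(-146 - 41)*k(8) = (-146 - 41)*11 = -187*11 = -2057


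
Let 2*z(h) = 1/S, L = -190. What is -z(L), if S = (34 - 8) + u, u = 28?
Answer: -1/108 ≈ -0.0092593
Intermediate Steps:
S = 54 (S = (34 - 8) + 28 = 26 + 28 = 54)
z(h) = 1/108 (z(h) = (½)/54 = (½)*(1/54) = 1/108)
-z(L) = -1*1/108 = -1/108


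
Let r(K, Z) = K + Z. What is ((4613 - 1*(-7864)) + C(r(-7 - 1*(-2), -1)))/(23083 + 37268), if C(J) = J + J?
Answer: 4155/20117 ≈ 0.20654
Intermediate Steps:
C(J) = 2*J
((4613 - 1*(-7864)) + C(r(-7 - 1*(-2), -1)))/(23083 + 37268) = ((4613 - 1*(-7864)) + 2*((-7 - 1*(-2)) - 1))/(23083 + 37268) = ((4613 + 7864) + 2*((-7 + 2) - 1))/60351 = (12477 + 2*(-5 - 1))*(1/60351) = (12477 + 2*(-6))*(1/60351) = (12477 - 12)*(1/60351) = 12465*(1/60351) = 4155/20117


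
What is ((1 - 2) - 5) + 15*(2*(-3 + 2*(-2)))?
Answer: -216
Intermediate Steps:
((1 - 2) - 5) + 15*(2*(-3 + 2*(-2))) = (-1 - 5) + 15*(2*(-3 - 4)) = -6 + 15*(2*(-7)) = -6 + 15*(-14) = -6 - 210 = -216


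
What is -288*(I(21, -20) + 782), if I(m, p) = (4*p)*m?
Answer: 258624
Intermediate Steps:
I(m, p) = 4*m*p
-288*(I(21, -20) + 782) = -288*(4*21*(-20) + 782) = -288*(-1680 + 782) = -288*(-898) = 258624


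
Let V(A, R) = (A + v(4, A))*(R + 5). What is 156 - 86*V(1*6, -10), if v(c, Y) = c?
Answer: 4456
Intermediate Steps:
V(A, R) = (4 + A)*(5 + R) (V(A, R) = (A + 4)*(R + 5) = (4 + A)*(5 + R))
156 - 86*V(1*6, -10) = 156 - 86*(20 + 4*(-10) + 5*(1*6) + (1*6)*(-10)) = 156 - 86*(20 - 40 + 5*6 + 6*(-10)) = 156 - 86*(20 - 40 + 30 - 60) = 156 - 86*(-50) = 156 + 4300 = 4456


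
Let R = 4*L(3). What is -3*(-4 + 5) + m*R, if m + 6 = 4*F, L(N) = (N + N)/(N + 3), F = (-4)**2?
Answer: 229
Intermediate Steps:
F = 16
L(N) = 2*N/(3 + N) (L(N) = (2*N)/(3 + N) = 2*N/(3 + N))
m = 58 (m = -6 + 4*16 = -6 + 64 = 58)
R = 4 (R = 4*(2*3/(3 + 3)) = 4*(2*3/6) = 4*(2*3*(1/6)) = 4*1 = 4)
-3*(-4 + 5) + m*R = -3*(-4 + 5) + 58*4 = -3*1 + 232 = -3 + 232 = 229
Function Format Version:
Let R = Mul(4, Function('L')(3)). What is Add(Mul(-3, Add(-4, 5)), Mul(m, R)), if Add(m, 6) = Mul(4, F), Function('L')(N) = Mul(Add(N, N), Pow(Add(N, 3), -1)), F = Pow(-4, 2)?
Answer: 229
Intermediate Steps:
F = 16
Function('L')(N) = Mul(2, N, Pow(Add(3, N), -1)) (Function('L')(N) = Mul(Mul(2, N), Pow(Add(3, N), -1)) = Mul(2, N, Pow(Add(3, N), -1)))
m = 58 (m = Add(-6, Mul(4, 16)) = Add(-6, 64) = 58)
R = 4 (R = Mul(4, Mul(2, 3, Pow(Add(3, 3), -1))) = Mul(4, Mul(2, 3, Pow(6, -1))) = Mul(4, Mul(2, 3, Rational(1, 6))) = Mul(4, 1) = 4)
Add(Mul(-3, Add(-4, 5)), Mul(m, R)) = Add(Mul(-3, Add(-4, 5)), Mul(58, 4)) = Add(Mul(-3, 1), 232) = Add(-3, 232) = 229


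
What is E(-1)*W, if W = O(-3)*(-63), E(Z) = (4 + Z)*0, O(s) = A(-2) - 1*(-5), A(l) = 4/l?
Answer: 0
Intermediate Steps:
O(s) = 3 (O(s) = 4/(-2) - 1*(-5) = 4*(-½) + 5 = -2 + 5 = 3)
E(Z) = 0
W = -189 (W = 3*(-63) = -189)
E(-1)*W = 0*(-189) = 0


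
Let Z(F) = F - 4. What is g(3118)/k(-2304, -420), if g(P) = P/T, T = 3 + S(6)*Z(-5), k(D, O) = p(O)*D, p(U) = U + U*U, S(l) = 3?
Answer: 1559/4865495040 ≈ 3.2042e-7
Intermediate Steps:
Z(F) = -4 + F
p(U) = U + U²
k(D, O) = D*O*(1 + O) (k(D, O) = (O*(1 + O))*D = D*O*(1 + O))
T = -24 (T = 3 + 3*(-4 - 5) = 3 + 3*(-9) = 3 - 27 = -24)
g(P) = -P/24 (g(P) = P/(-24) = P*(-1/24) = -P/24)
g(3118)/k(-2304, -420) = (-1/24*3118)/((-2304*(-420)*(1 - 420))) = -1559/(12*((-2304*(-420)*(-419)))) = -1559/12/(-405457920) = -1559/12*(-1/405457920) = 1559/4865495040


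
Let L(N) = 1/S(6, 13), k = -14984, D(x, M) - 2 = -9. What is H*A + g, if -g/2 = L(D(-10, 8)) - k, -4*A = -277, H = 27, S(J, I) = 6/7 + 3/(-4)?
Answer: -337403/12 ≈ -28117.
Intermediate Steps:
S(J, I) = 3/28 (S(J, I) = 6*(1/7) + 3*(-1/4) = 6/7 - 3/4 = 3/28)
D(x, M) = -7 (D(x, M) = 2 - 9 = -7)
A = 277/4 (A = -1/4*(-277) = 277/4 ≈ 69.250)
L(N) = 28/3 (L(N) = 1/(3/28) = 28/3)
g = -89960/3 (g = -2*(28/3 - 1*(-14984)) = -2*(28/3 + 14984) = -2*44980/3 = -89960/3 ≈ -29987.)
H*A + g = 27*(277/4) - 89960/3 = 7479/4 - 89960/3 = -337403/12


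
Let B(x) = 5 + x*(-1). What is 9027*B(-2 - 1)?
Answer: 72216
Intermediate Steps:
B(x) = 5 - x
9027*B(-2 - 1) = 9027*(5 - (-2 - 1)) = 9027*(5 - 1*(-3)) = 9027*(5 + 3) = 9027*8 = 72216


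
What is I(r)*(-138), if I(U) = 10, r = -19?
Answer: -1380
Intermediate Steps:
I(r)*(-138) = 10*(-138) = -1380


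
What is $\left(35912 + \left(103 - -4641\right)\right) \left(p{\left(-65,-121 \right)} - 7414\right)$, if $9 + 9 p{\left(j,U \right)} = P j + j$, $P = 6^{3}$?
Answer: $- \frac{1095543680}{3} \approx -3.6518 \cdot 10^{8}$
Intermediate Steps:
$P = 216$
$p{\left(j,U \right)} = -1 + \frac{217 j}{9}$ ($p{\left(j,U \right)} = -1 + \frac{216 j + j}{9} = -1 + \frac{217 j}{9}$)
$\left(35912 + \left(103 - -4641\right)\right) \left(p{\left(-65,-121 \right)} - 7414\right) = \left(35912 + \left(103 - -4641\right)\right) \left(\left(-1 + \frac{217}{9} \left(-65\right)\right) - 7414\right) = \left(35912 + \left(103 + 4641\right)\right) \left(\left(-1 - \frac{14105}{9}\right) - 7414\right) = \left(35912 + 4744\right) \left(- \frac{14114}{9} - 7414\right) = 40656 \left(- \frac{80840}{9}\right) = - \frac{1095543680}{3}$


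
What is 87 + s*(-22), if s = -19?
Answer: 505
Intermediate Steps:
87 + s*(-22) = 87 - 19*(-22) = 87 + 418 = 505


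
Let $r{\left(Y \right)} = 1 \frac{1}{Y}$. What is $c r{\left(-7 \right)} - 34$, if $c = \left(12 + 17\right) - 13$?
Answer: $- \frac{254}{7} \approx -36.286$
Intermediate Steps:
$r{\left(Y \right)} = \frac{1}{Y}$
$c = 16$ ($c = 29 - 13 = 16$)
$c r{\left(-7 \right)} - 34 = \frac{16}{-7} - 34 = 16 \left(- \frac{1}{7}\right) - 34 = - \frac{16}{7} - 34 = - \frac{254}{7}$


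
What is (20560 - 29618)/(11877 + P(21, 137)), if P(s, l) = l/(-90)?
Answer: -815220/1068793 ≈ -0.76275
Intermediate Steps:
P(s, l) = -l/90 (P(s, l) = l*(-1/90) = -l/90)
(20560 - 29618)/(11877 + P(21, 137)) = (20560 - 29618)/(11877 - 1/90*137) = -9058/(11877 - 137/90) = -9058/1068793/90 = -9058*90/1068793 = -815220/1068793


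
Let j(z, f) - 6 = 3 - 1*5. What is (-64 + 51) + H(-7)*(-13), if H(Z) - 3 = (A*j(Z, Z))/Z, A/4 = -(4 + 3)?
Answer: -260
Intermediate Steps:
j(z, f) = 4 (j(z, f) = 6 + (3 - 1*5) = 6 + (3 - 5) = 6 - 2 = 4)
A = -28 (A = 4*(-(4 + 3)) = 4*(-1*7) = 4*(-7) = -28)
H(Z) = 3 - 112/Z (H(Z) = 3 + (-28*4)/Z = 3 - 112/Z)
(-64 + 51) + H(-7)*(-13) = (-64 + 51) + (3 - 112/(-7))*(-13) = -13 + (3 - 112*(-1/7))*(-13) = -13 + (3 + 16)*(-13) = -13 + 19*(-13) = -13 - 247 = -260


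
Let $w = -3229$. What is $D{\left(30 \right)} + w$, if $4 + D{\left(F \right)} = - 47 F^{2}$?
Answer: $-45533$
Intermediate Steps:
$D{\left(F \right)} = -4 - 47 F^{2}$
$D{\left(30 \right)} + w = \left(-4 - 47 \cdot 30^{2}\right) - 3229 = \left(-4 - 42300\right) - 3229 = -42304 - 3229 = -45533$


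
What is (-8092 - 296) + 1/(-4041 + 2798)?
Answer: -10426285/1243 ≈ -8388.0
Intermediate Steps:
(-8092 - 296) + 1/(-4041 + 2798) = -8388 + 1/(-1243) = -8388 - 1/1243 = -10426285/1243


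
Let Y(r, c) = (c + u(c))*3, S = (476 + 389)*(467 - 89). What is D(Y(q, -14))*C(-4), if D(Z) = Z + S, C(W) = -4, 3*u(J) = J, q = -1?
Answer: -1307656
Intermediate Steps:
u(J) = J/3
S = 326970 (S = 865*378 = 326970)
Y(r, c) = 4*c (Y(r, c) = (c + c/3)*3 = (4*c/3)*3 = 4*c)
D(Z) = 326970 + Z (D(Z) = Z + 326970 = 326970 + Z)
D(Y(q, -14))*C(-4) = (326970 + 4*(-14))*(-4) = (326970 - 56)*(-4) = 326914*(-4) = -1307656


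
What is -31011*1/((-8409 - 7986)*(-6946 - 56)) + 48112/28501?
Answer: 1840755809323/1090617270930 ≈ 1.6878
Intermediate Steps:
-31011*1/((-8409 - 7986)*(-6946 - 56)) + 48112/28501 = -31011/((-16395*(-7002))) + 48112*(1/28501) = -31011/114797790 + 48112/28501 = -31011*1/114797790 + 48112/28501 = -10337/38265930 + 48112/28501 = 1840755809323/1090617270930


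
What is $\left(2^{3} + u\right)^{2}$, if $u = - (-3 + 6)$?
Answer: $25$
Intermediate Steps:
$u = -3$ ($u = \left(-1\right) 3 = -3$)
$\left(2^{3} + u\right)^{2} = \left(2^{3} - 3\right)^{2} = \left(8 - 3\right)^{2} = 5^{2} = 25$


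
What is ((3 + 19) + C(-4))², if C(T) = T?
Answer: 324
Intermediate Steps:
((3 + 19) + C(-4))² = ((3 + 19) - 4)² = (22 - 4)² = 18² = 324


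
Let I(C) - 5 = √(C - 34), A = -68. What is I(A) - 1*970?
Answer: -965 + I*√102 ≈ -965.0 + 10.1*I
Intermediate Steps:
I(C) = 5 + √(-34 + C) (I(C) = 5 + √(C - 34) = 5 + √(-34 + C))
I(A) - 1*970 = (5 + √(-34 - 68)) - 1*970 = (5 + √(-102)) - 970 = (5 + I*√102) - 970 = -965 + I*√102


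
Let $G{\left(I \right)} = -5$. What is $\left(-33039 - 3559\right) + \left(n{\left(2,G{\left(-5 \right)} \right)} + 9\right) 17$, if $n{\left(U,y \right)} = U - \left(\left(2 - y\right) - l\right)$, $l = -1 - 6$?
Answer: $-36649$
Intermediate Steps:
$l = -7$ ($l = -1 - 6 = -7$)
$n{\left(U,y \right)} = -9 + U + y$ ($n{\left(U,y \right)} = U - \left(\left(2 - y\right) - -7\right) = U - \left(\left(2 - y\right) + 7\right) = U - \left(9 - y\right) = U + \left(-9 + y\right) = -9 + U + y$)
$\left(-33039 - 3559\right) + \left(n{\left(2,G{\left(-5 \right)} \right)} + 9\right) 17 = \left(-33039 - 3559\right) + \left(\left(-9 + 2 - 5\right) + 9\right) 17 = -36598 + \left(-12 + 9\right) 17 = -36598 - 51 = -36649$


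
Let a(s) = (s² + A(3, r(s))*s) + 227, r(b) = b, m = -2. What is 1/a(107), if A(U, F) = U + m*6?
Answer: 1/10713 ≈ 9.3344e-5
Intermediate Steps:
A(U, F) = -12 + U (A(U, F) = U - 2*6 = U - 12 = -12 + U)
a(s) = 227 + s² - 9*s (a(s) = (s² + (-12 + 3)*s) + 227 = (s² - 9*s) + 227 = 227 + s² - 9*s)
1/a(107) = 1/(227 + 107² - 9*107) = 1/(227 + 11449 - 963) = 1/10713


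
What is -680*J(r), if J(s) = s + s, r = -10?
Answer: 13600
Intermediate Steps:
J(s) = 2*s
-680*J(r) = -1360*(-10) = -680*(-20) = 13600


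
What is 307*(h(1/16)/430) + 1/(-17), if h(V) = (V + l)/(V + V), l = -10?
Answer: -830681/14620 ≈ -56.818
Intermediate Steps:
h(V) = (-10 + V)/(2*V) (h(V) = (V - 10)/(V + V) = (-10 + V)/((2*V)) = (-10 + V)*(1/(2*V)) = (-10 + V)/(2*V))
307*(h(1/16)/430) + 1/(-17) = 307*(((-10 + 1/16)/(2*(1/16)))/430) + 1/(-17) = 307*(((-10 + 1/16)/(2*(1/16)))*(1/430)) - 1/17 = 307*(((1/2)*16*(-159/16))*(1/430)) - 1/17 = 307*(-159/2*1/430) - 1/17 = 307*(-159/860) - 1/17 = -48813/860 - 1/17 = -830681/14620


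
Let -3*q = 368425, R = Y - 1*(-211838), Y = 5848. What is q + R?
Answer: 284633/3 ≈ 94878.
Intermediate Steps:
R = 217686 (R = 5848 - 1*(-211838) = 5848 + 211838 = 217686)
q = -368425/3 (q = -⅓*368425 = -368425/3 ≈ -1.2281e+5)
q + R = -368425/3 + 217686 = 284633/3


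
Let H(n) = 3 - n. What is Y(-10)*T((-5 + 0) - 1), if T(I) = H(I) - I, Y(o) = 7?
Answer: 105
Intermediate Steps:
T(I) = 3 - 2*I (T(I) = (3 - I) - I = 3 - 2*I)
Y(-10)*T((-5 + 0) - 1) = 7*(3 - 2*((-5 + 0) - 1)) = 7*(3 - 2*(-5 - 1)) = 7*(3 - 2*(-6)) = 7*(3 + 12) = 7*15 = 105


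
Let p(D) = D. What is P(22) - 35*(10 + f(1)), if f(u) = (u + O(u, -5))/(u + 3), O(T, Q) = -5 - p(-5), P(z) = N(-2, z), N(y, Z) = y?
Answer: -1443/4 ≈ -360.75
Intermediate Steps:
P(z) = -2
O(T, Q) = 0 (O(T, Q) = -5 - 1*(-5) = -5 + 5 = 0)
f(u) = u/(3 + u) (f(u) = (u + 0)/(u + 3) = u/(3 + u))
P(22) - 35*(10 + f(1)) = -2 - 35*(10 + 1/(3 + 1)) = -2 - 35*(10 + 1/4) = -2 - 35*41/4 = -2 - 1435/4 = -1443/4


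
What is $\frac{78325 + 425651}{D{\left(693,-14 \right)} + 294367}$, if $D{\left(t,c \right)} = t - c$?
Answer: $\frac{83996}{49179} \approx 1.708$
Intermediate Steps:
$\frac{78325 + 425651}{D{\left(693,-14 \right)} + 294367} = \frac{78325 + 425651}{\left(693 - -14\right) + 294367} = \frac{503976}{\left(693 + 14\right) + 294367} = \frac{503976}{707 + 294367} = \frac{503976}{295074} = 503976 \cdot \frac{1}{295074} = \frac{83996}{49179}$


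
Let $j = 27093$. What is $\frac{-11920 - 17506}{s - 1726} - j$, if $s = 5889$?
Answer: $- \frac{112817585}{4163} \approx -27100.0$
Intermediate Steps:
$\frac{-11920 - 17506}{s - 1726} - j = \frac{-11920 - 17506}{5889 - 1726} - 27093 = - \frac{29426}{4163} - 27093 = - \frac{112817585}{4163}$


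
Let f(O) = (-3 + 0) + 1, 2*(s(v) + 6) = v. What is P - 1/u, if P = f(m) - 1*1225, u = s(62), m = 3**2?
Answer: -30676/25 ≈ -1227.0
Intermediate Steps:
s(v) = -6 + v/2
m = 9
u = 25 (u = -6 + (1/2)*62 = -6 + 31 = 25)
f(O) = -2 (f(O) = -3 + 1 = -2)
P = -1227 (P = -2 - 1*1225 = -2 - 1225 = -1227)
P - 1/u = -1227 - 1/25 = -30676/25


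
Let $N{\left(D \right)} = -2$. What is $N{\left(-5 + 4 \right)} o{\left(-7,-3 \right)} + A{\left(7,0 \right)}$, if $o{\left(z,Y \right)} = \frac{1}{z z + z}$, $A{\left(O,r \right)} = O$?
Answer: $\frac{146}{21} \approx 6.9524$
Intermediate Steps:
$o{\left(z,Y \right)} = \frac{1}{z + z^{2}}$ ($o{\left(z,Y \right)} = \frac{1}{z^{2} + z} = \frac{1}{z + z^{2}}$)
$N{\left(-5 + 4 \right)} o{\left(-7,-3 \right)} + A{\left(7,0 \right)} = - 2 \frac{1}{\left(-7\right) \left(1 - 7\right)} + 7 = - 2 \left(- \frac{1}{7 \left(-6\right)}\right) + 7 = - 2 \left(\left(- \frac{1}{7}\right) \left(- \frac{1}{6}\right)\right) + 7 = \left(-2\right) \frac{1}{42} + 7 = - \frac{1}{21} + 7 = \frac{146}{21}$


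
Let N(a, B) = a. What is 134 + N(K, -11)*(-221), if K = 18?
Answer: -3844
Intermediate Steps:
134 + N(K, -11)*(-221) = 134 + 18*(-221) = 134 - 3978 = -3844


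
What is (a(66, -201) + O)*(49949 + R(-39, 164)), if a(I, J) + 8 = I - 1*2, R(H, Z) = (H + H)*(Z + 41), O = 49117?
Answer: 1669865907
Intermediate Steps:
R(H, Z) = 2*H*(41 + Z) (R(H, Z) = (2*H)*(41 + Z) = 2*H*(41 + Z))
a(I, J) = -10 + I (a(I, J) = -8 + (I - 1*2) = -8 + (I - 2) = -8 + (-2 + I) = -10 + I)
(a(66, -201) + O)*(49949 + R(-39, 164)) = ((-10 + 66) + 49117)*(49949 + 2*(-39)*(41 + 164)) = (56 + 49117)*(49949 + 2*(-39)*205) = 49173*(49949 - 15990) = 49173*33959 = 1669865907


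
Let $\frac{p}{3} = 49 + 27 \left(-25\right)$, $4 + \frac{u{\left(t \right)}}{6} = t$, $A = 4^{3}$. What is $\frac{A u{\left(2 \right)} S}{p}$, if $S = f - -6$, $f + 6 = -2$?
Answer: $- \frac{256}{313} \approx -0.81789$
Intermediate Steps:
$A = 64$
$f = -8$ ($f = -6 - 2 = -8$)
$u{\left(t \right)} = -24 + 6 t$
$S = -2$ ($S = -8 - -6 = -8 + 6 = -2$)
$p = -1878$ ($p = 3 \left(49 + 27 \left(-25\right)\right) = 3 \left(49 - 675\right) = 3 \left(-626\right) = -1878$)
$\frac{A u{\left(2 \right)} S}{p} = \frac{64 \left(-24 + 6 \cdot 2\right) \left(-2\right)}{-1878} = 64 \left(-24 + 12\right) \left(-2\right) \left(- \frac{1}{1878}\right) = 64 \left(\left(-12\right) \left(-2\right)\right) \left(- \frac{1}{1878}\right) = 64 \cdot 24 \left(- \frac{1}{1878}\right) = 1536 \left(- \frac{1}{1878}\right) = - \frac{256}{313}$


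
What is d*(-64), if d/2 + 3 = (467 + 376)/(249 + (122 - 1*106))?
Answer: -6144/265 ≈ -23.185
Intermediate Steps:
d = 96/265 (d = -6 + 2*((467 + 376)/(249 + (122 - 1*106))) = -6 + 2*(843/(249 + (122 - 106))) = -6 + 2*(843/(249 + 16)) = -6 + 2*(843/265) = -6 + 1686/265 = 96/265 ≈ 0.36226)
d*(-64) = (96/265)*(-64) = -6144/265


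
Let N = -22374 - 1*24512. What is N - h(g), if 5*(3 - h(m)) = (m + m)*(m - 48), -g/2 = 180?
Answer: 11863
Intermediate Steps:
g = -360 (g = -2*180 = -360)
h(m) = 3 - 2*m*(-48 + m)/5 (h(m) = 3 - (m + m)*(m - 48)/5 = 3 - 2*m*(-48 + m)/5)
N = -46886 (N = -22374 - 24512 = -46886)
N - h(g) = -46886 - (3 - 2/5*(-360)**2 + (96/5)*(-360)) = -46886 - (3 - 2/5*129600 - 6912) = -46886 - (3 - 51840 - 6912) = -46886 - 1*(-58749) = -46886 + 58749 = 11863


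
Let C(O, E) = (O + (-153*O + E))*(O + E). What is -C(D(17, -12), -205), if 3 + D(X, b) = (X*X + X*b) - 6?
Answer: -1516653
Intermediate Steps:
D(X, b) = -9 + X**2 + X*b (D(X, b) = -3 + ((X*X + X*b) - 6) = -3 + ((X**2 + X*b) - 6) = -3 + (-6 + X**2 + X*b) = -9 + X**2 + X*b)
C(O, E) = (E + O)*(E - 152*O) (C(O, E) = (O + (E - 153*O))*(E + O) = (E - 152*O)*(E + O) = (E + O)*(E - 152*O))
-C(D(17, -12), -205) = -((-205)**2 - 152*(-9 + 17**2 + 17*(-12))**2 - 151*(-205)*(-9 + 17**2 + 17*(-12))) = -(42025 - 152*(-9 + 289 - 204)**2 - 151*(-205)*(-9 + 289 - 204)) = -(42025 - 152*76**2 - 151*(-205)*76) = -(42025 - 152*5776 + 2352580) = -(42025 - 877952 + 2352580) = -1*1516653 = -1516653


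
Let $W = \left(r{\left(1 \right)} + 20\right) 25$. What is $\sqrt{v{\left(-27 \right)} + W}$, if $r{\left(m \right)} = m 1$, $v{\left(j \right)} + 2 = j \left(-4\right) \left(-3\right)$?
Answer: $\sqrt{199} \approx 14.107$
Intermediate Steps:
$v{\left(j \right)} = -2 + 12 j$ ($v{\left(j \right)} = -2 + j \left(-4\right) \left(-3\right) = -2 + - 4 j \left(-3\right) = -2 + 12 j$)
$r{\left(m \right)} = m$
$W = 525$ ($W = \left(1 + 20\right) 25 = 21 \cdot 25 = 525$)
$\sqrt{v{\left(-27 \right)} + W} = \sqrt{\left(-2 + 12 \left(-27\right)\right) + 525} = \sqrt{\left(-2 - 324\right) + 525} = \sqrt{-326 + 525} = \sqrt{199}$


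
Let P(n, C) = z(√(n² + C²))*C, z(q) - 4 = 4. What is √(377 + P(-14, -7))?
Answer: √321 ≈ 17.916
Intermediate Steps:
z(q) = 8 (z(q) = 4 + 4 = 8)
P(n, C) = 8*C
√(377 + P(-14, -7)) = √(377 + 8*(-7)) = √(377 - 56) = √321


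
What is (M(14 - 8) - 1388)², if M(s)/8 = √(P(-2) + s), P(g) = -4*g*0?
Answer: 1926928 - 22208*√6 ≈ 1.8725e+6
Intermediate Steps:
P(g) = 0
M(s) = 8*√s (M(s) = 8*√(0 + s) = 8*√s)
(M(14 - 8) - 1388)² = (8*√(14 - 8) - 1388)² = (8*√6 - 1388)² = (-1388 + 8*√6)²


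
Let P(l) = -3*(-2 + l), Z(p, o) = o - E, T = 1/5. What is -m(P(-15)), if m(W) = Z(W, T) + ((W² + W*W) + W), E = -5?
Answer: -26291/5 ≈ -5258.2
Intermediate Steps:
T = ⅕ ≈ 0.20000
Z(p, o) = 5 + o (Z(p, o) = o - 1*(-5) = o + 5 = 5 + o)
P(l) = 6 - 3*l
m(W) = 26/5 + W + 2*W² (m(W) = (5 + ⅕) + ((W² + W*W) + W) = 26/5 + ((W² + W²) + W) = 26/5 + (2*W² + W) = 26/5 + (W + 2*W²) = 26/5 + W + 2*W²)
-m(P(-15)) = -(26/5 + (6 - 3*(-15)) + 2*(6 - 3*(-15))²) = -(26/5 + (6 + 45) + 2*(6 + 45)²) = -(26/5 + 51 + 2*51²) = -(26/5 + 51 + 2*2601) = -(26/5 + 51 + 5202) = -1*26291/5 = -26291/5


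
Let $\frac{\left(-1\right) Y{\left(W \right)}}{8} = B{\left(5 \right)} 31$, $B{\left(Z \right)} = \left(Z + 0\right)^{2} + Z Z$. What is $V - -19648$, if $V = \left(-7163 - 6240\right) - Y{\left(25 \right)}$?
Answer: $18645$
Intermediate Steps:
$B{\left(Z \right)} = 2 Z^{2}$ ($B{\left(Z \right)} = Z^{2} + Z^{2} = 2 Z^{2}$)
$Y{\left(W \right)} = -12400$ ($Y{\left(W \right)} = - 8 \cdot 2 \cdot 5^{2} \cdot 31 = - 8 \cdot 2 \cdot 25 \cdot 31 = - 8 \cdot 50 \cdot 31 = \left(-8\right) 1550 = -12400$)
$V = -1003$ ($V = \left(-7163 - 6240\right) - -12400 = \left(-7163 - 6240\right) + 12400 = -13403 + 12400 = -1003$)
$V - -19648 = -1003 - -19648 = -1003 + 19648 = 18645$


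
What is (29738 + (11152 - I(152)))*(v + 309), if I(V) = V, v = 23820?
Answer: 982967202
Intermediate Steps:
(29738 + (11152 - I(152)))*(v + 309) = (29738 + (11152 - 1*152))*(23820 + 309) = (29738 + (11152 - 152))*24129 = (29738 + 11000)*24129 = 40738*24129 = 982967202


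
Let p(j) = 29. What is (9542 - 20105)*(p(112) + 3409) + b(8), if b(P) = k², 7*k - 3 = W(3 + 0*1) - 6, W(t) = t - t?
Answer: -1779464097/49 ≈ -3.6316e+7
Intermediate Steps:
W(t) = 0
k = -3/7 (k = 3/7 + (0 - 6)/7 = 3/7 + (⅐)*(-6) = 3/7 - 6/7 = -3/7 ≈ -0.42857)
b(P) = 9/49 (b(P) = (-3/7)² = 9/49)
(9542 - 20105)*(p(112) + 3409) + b(8) = (9542 - 20105)*(29 + 3409) + 9/49 = -10563*3438 + 9/49 = -36315594 + 9/49 = -1779464097/49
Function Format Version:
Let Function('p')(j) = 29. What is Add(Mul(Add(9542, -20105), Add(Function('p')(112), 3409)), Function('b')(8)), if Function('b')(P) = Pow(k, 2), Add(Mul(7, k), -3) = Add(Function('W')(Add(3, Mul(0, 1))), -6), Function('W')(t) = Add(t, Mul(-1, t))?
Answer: Rational(-1779464097, 49) ≈ -3.6316e+7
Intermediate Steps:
Function('W')(t) = 0
k = Rational(-3, 7) (k = Add(Rational(3, 7), Mul(Rational(1, 7), Add(0, -6))) = Add(Rational(3, 7), Mul(Rational(1, 7), -6)) = Add(Rational(3, 7), Rational(-6, 7)) = Rational(-3, 7) ≈ -0.42857)
Function('b')(P) = Rational(9, 49) (Function('b')(P) = Pow(Rational(-3, 7), 2) = Rational(9, 49))
Add(Mul(Add(9542, -20105), Add(Function('p')(112), 3409)), Function('b')(8)) = Add(Mul(Add(9542, -20105), Add(29, 3409)), Rational(9, 49)) = Add(Mul(-10563, 3438), Rational(9, 49)) = Add(-36315594, Rational(9, 49)) = Rational(-1779464097, 49)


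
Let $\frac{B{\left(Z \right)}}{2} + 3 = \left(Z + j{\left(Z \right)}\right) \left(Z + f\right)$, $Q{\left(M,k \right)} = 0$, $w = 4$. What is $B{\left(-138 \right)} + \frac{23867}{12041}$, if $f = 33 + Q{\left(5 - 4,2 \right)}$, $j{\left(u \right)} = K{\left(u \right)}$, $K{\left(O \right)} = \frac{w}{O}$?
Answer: $\frac{8026381163}{276943} \approx 28982.0$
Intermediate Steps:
$K{\left(O \right)} = \frac{4}{O}$
$j{\left(u \right)} = \frac{4}{u}$
$f = 33$ ($f = 33 + 0 = 33$)
$B{\left(Z \right)} = -6 + 2 \left(33 + Z\right) \left(Z + \frac{4}{Z}\right)$ ($B{\left(Z \right)} = -6 + 2 \left(Z + \frac{4}{Z}\right) \left(Z + 33\right) = -6 + 2 \left(Z + \frac{4}{Z}\right) \left(33 + Z\right) = -6 + 2 \left(33 + Z\right) \left(Z + \frac{4}{Z}\right)$)
$B{\left(-138 \right)} + \frac{23867}{12041} = \left(2 + 2 \left(-138\right)^{2} + 66 \left(-138\right) + \frac{264}{-138}\right) + \frac{23867}{12041} = \left(2 + 2 \cdot 19044 - 9108 + 264 \left(- \frac{1}{138}\right)\right) + 23867 \cdot \frac{1}{12041} = \left(2 + 38088 - 9108 - \frac{44}{23}\right) + \frac{23867}{12041} = \frac{666542}{23} + \frac{23867}{12041} = \frac{8026381163}{276943}$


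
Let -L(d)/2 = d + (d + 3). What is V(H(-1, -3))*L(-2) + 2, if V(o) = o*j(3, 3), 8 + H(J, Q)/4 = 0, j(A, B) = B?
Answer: -190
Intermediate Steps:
H(J, Q) = -32 (H(J, Q) = -32 + 4*0 = -32 + 0 = -32)
L(d) = -6 - 4*d (L(d) = -2*(d + (d + 3)) = -2*(d + (3 + d)) = -2*(3 + 2*d) = -6 - 4*d)
V(o) = 3*o (V(o) = o*3 = 3*o)
V(H(-1, -3))*L(-2) + 2 = (3*(-32))*(-6 - 4*(-2)) + 2 = -96*(-6 + 8) + 2 = -96*2 + 2 = -192 + 2 = -190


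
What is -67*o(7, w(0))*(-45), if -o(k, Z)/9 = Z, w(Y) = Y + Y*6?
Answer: 0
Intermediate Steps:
w(Y) = 7*Y (w(Y) = Y + 6*Y = 7*Y)
o(k, Z) = -9*Z
-67*o(7, w(0))*(-45) = -(-603)*7*0*(-45) = -(-603)*0*(-45) = -67*0*(-45) = 0*(-45) = 0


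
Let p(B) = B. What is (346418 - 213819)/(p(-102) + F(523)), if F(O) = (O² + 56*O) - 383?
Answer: 132599/302332 ≈ 0.43859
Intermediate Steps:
F(O) = -383 + O² + 56*O
(346418 - 213819)/(p(-102) + F(523)) = (346418 - 213819)/(-102 + (-383 + 523² + 56*523)) = 132599/(-102 + (-383 + 273529 + 29288)) = 132599/(-102 + 302434) = 132599/302332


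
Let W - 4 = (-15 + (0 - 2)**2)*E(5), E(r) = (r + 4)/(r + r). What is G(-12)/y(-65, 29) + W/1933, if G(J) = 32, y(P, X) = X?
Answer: 616849/560570 ≈ 1.1004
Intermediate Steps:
E(r) = (4 + r)/(2*r) (E(r) = (4 + r)/((2*r)) = (4 + r)*(1/(2*r)) = (4 + r)/(2*r))
W = -59/10 (W = 4 + (-15 + (0 - 2)**2)*((1/2)*(4 + 5)/5) = 4 + (-15 + (-2)**2)*((1/2)*(1/5)*9) = 4 + (-15 + 4)*(9/10) = 4 - 11*9/10 = 4 - 99/10 = -59/10 ≈ -5.9000)
G(-12)/y(-65, 29) + W/1933 = 32/29 - 59/10/1933 = 32*(1/29) - 59/10*1/1933 = 32/29 - 59/19330 = 616849/560570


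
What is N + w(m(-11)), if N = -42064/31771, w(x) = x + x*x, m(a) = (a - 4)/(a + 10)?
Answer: 7582976/31771 ≈ 238.68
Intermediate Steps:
m(a) = (-4 + a)/(10 + a)
w(x) = x + x²
N = -42064/31771 (N = -42064*1/31771 = -42064/31771 ≈ -1.3240)
N + w(m(-11)) = -42064/31771 + ((-4 - 11)/(10 - 11))*(1 + (-4 - 11)/(10 - 11)) = -42064/31771 + (-15/(-1))*(1 - 15/(-1)) = -42064/31771 + (-1*(-15))*(1 - 1*(-15)) = -42064/31771 + 15*(1 + 15) = -42064/31771 + 15*16 = -42064/31771 + 240 = 7582976/31771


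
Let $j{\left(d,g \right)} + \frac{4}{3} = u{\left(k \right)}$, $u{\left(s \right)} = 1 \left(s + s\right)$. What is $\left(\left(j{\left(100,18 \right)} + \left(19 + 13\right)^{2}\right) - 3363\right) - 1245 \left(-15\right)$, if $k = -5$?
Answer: $\frac{48974}{3} \approx 16325.0$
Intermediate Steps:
$u{\left(s \right)} = 2 s$ ($u{\left(s \right)} = 1 \cdot 2 s = 2 s$)
$j{\left(d,g \right)} = - \frac{34}{3}$ ($j{\left(d,g \right)} = - \frac{4}{3} + 2 \left(-5\right) = - \frac{4}{3} - 10 = - \frac{34}{3}$)
$\left(\left(j{\left(100,18 \right)} + \left(19 + 13\right)^{2}\right) - 3363\right) - 1245 \left(-15\right) = \left(\left(- \frac{34}{3} + \left(19 + 13\right)^{2}\right) - 3363\right) - 1245 \left(-15\right) = \left(\left(- \frac{34}{3} + 32^{2}\right) - 3363\right) - -18675 = \left(\left(- \frac{34}{3} + 1024\right) - 3363\right) + 18675 = \left(\frac{3038}{3} - 3363\right) + 18675 = - \frac{7051}{3} + 18675 = \frac{48974}{3}$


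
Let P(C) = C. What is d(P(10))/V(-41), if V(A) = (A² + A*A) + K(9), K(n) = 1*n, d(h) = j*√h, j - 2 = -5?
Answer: -3*√10/3371 ≈ -0.0028142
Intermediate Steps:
j = -3 (j = 2 - 5 = -3)
d(h) = -3*√h
K(n) = n
V(A) = 9 + 2*A² (V(A) = (A² + A*A) + 9 = (A² + A²) + 9 = 2*A² + 9 = 9 + 2*A²)
d(P(10))/V(-41) = (-3*√10)/(9 + 2*(-41)²) = (-3*√10)/(9 + 2*1681) = (-3*√10)/(9 + 3362) = -3*√10/3371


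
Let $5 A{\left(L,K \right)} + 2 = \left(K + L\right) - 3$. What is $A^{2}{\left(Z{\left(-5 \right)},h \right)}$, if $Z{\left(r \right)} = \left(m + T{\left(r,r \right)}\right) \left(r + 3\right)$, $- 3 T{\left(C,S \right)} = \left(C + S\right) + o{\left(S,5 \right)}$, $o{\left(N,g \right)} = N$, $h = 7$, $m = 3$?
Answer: $\frac{196}{25} \approx 7.84$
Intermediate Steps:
$T{\left(C,S \right)} = - \frac{2 S}{3} - \frac{C}{3}$ ($T{\left(C,S \right)} = - \frac{\left(C + S\right) + S}{3} = - \frac{C + 2 S}{3} = - \frac{2 S}{3} - \frac{C}{3}$)
$Z{\left(r \right)} = \left(3 + r\right) \left(3 - r\right)$ ($Z{\left(r \right)} = \left(3 - r\right) \left(r + 3\right) = \left(3 - r\right) \left(3 + r\right) = \left(3 + r\right) \left(3 - r\right)$)
$A{\left(L,K \right)} = -1 + \frac{K}{5} + \frac{L}{5}$ ($A{\left(L,K \right)} = - \frac{2}{5} + \frac{\left(K + L\right) - 3}{5} = - \frac{2}{5} + \frac{-3 + K + L}{5} = - \frac{2}{5} + \left(- \frac{3}{5} + \frac{K}{5} + \frac{L}{5}\right) = -1 + \frac{K}{5} + \frac{L}{5}$)
$A^{2}{\left(Z{\left(-5 \right)},h \right)} = \left(-1 + \frac{1}{5} \cdot 7 + \frac{9 - \left(-5\right)^{2}}{5}\right)^{2} = \left(-1 + \frac{7}{5} + \frac{9 - 25}{5}\right)^{2} = \left(-1 + \frac{7}{5} + \frac{1}{5} \left(-16\right)\right)^{2} = \left(-1 + \frac{7}{5} - \frac{16}{5}\right)^{2} = \left(- \frac{14}{5}\right)^{2} = \frac{196}{25}$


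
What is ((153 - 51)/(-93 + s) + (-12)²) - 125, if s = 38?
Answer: 943/55 ≈ 17.145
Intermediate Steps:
((153 - 51)/(-93 + s) + (-12)²) - 125 = ((153 - 51)/(-93 + 38) + (-12)²) - 125 = (102/(-55) + 144) - 125 = (102*(-1/55) + 144) - 125 = (-102/55 + 144) - 125 = 7818/55 - 125 = 943/55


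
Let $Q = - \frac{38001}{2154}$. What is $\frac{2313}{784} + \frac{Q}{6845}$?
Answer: $\frac{5678896651}{1926566320} \approx 2.9477$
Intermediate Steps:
$Q = - \frac{12667}{718}$ ($Q = \left(-38001\right) \frac{1}{2154} = - \frac{12667}{718} \approx -17.642$)
$\frac{2313}{784} + \frac{Q}{6845} = \frac{2313}{784} - \frac{12667}{718 \cdot 6845} = 2313 \cdot \frac{1}{784} - \frac{12667}{4914710} = \frac{2313}{784} - \frac{12667}{4914710} = \frac{5678896651}{1926566320}$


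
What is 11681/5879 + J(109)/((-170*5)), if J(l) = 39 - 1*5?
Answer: 286146/146975 ≈ 1.9469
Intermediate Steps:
J(l) = 34 (J(l) = 39 - 5 = 34)
11681/5879 + J(109)/((-170*5)) = 11681/5879 + 34/((-170*5)) = 11681*(1/5879) + 34/(-850) = 11681/5879 + 34*(-1/850) = 11681/5879 - 1/25 = 286146/146975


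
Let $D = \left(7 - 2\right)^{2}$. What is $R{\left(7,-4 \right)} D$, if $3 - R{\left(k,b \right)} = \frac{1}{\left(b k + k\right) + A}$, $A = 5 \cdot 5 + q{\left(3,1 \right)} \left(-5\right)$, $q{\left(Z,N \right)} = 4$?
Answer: $\frac{1225}{16} \approx 76.563$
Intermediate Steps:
$D = 25$ ($D = 5^{2} = 25$)
$A = 5$ ($A = 5 \cdot 5 + 4 \left(-5\right) = 25 - 20 = 5$)
$R{\left(k,b \right)} = 3 - \frac{1}{5 + k + b k}$ ($R{\left(k,b \right)} = 3 - \frac{1}{\left(b k + k\right) + 5} = 3 - \frac{1}{\left(k + b k\right) + 5} = 3 - \frac{1}{5 + k + b k}$)
$R{\left(7,-4 \right)} D = \frac{14 + 3 \cdot 7 + 3 \left(-4\right) 7}{5 + 7 - 28} \cdot 25 = \frac{14 + 21 - 84}{5 + 7 - 28} \cdot 25 = \frac{1}{-16} \left(-49\right) 25 = \left(- \frac{1}{16}\right) \left(-49\right) 25 = \frac{49}{16} \cdot 25 = \frac{1225}{16}$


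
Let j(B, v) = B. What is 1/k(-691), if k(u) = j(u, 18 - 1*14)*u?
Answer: 1/477481 ≈ 2.0943e-6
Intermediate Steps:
k(u) = u**2 (k(u) = u*u = u**2)
1/k(-691) = 1/((-691)**2) = 1/477481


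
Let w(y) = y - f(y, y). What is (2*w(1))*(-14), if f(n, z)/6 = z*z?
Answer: 140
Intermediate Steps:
f(n, z) = 6*z² (f(n, z) = 6*(z*z) = 6*z²)
w(y) = y - 6*y²
(2*w(1))*(-14) = (2*(1*(1 - 6*1)))*(-14) = (2*(1*(1 - 6)))*(-14) = (2*(1*(-5)))*(-14) = (2*(-5))*(-14) = -10*(-14) = 140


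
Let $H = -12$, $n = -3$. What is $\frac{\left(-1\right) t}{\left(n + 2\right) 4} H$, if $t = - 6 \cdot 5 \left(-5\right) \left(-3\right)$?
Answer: $1350$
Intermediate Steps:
$t = -450$ ($t = - 6 \left(\left(-25\right) \left(-3\right)\right) = \left(-6\right) 75 = -450$)
$\frac{\left(-1\right) t}{\left(n + 2\right) 4} H = \frac{\left(-1\right) \left(-450\right)}{\left(-3 + 2\right) 4} \left(-12\right) = \frac{1}{\left(-1\right) 4} \cdot 450 \left(-12\right) = \frac{1}{-4} \cdot 450 \left(-12\right) = \left(- \frac{1}{4}\right) 450 \left(-12\right) = \left(- \frac{225}{2}\right) \left(-12\right) = 1350$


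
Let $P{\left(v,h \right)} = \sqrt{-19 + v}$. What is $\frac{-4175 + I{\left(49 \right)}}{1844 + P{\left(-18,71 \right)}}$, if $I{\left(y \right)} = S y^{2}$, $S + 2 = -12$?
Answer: $- \frac{69682916}{3400373} + \frac{37789 i \sqrt{37}}{3400373} \approx -20.493 + 0.067599 i$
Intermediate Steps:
$S = -14$ ($S = -2 - 12 = -14$)
$I{\left(y \right)} = - 14 y^{2}$
$\frac{-4175 + I{\left(49 \right)}}{1844 + P{\left(-18,71 \right)}} = \frac{-4175 - 14 \cdot 49^{2}}{1844 + \sqrt{-19 - 18}} = \frac{-4175 - 33614}{1844 + \sqrt{-37}} = \frac{-4175 - 33614}{1844 + i \sqrt{37}} = - \frac{37789}{1844 + i \sqrt{37}}$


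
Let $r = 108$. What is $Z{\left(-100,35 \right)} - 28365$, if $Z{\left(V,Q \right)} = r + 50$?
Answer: $-28207$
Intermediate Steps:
$Z{\left(V,Q \right)} = 158$ ($Z{\left(V,Q \right)} = 108 + 50 = 158$)
$Z{\left(-100,35 \right)} - 28365 = 158 - 28365 = -28207$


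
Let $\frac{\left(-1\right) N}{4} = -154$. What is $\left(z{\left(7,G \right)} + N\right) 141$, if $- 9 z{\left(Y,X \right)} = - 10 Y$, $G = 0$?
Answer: $\frac{263858}{3} \approx 87953.0$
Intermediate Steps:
$N = 616$ ($N = \left(-4\right) \left(-154\right) = 616$)
$z{\left(Y,X \right)} = \frac{10 Y}{9}$ ($z{\left(Y,X \right)} = - \frac{\left(-10\right) Y}{9} = \frac{10 Y}{9}$)
$\left(z{\left(7,G \right)} + N\right) 141 = \left(\frac{10}{9} \cdot 7 + 616\right) 141 = \left(\frac{70}{9} + 616\right) 141 = \frac{5614}{9} \cdot 141 = \frac{263858}{3}$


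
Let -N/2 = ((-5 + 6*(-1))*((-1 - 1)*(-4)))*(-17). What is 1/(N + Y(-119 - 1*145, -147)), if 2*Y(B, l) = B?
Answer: -1/3124 ≈ -0.00032010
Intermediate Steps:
Y(B, l) = B/2
N = -2992 (N = -2*(-5 + 6*(-1))*((-1 - 1)*(-4))*(-17) = -2*(-5 - 6)*(-2*(-4))*(-17) = -2*(-11*8)*(-17) = -(-176)*(-17) = -2*1496 = -2992)
1/(N + Y(-119 - 1*145, -147)) = 1/(-2992 + (-119 - 1*145)/2) = 1/(-2992 + (-119 - 145)/2) = 1/(-2992 + (½)*(-264)) = 1/(-2992 - 132) = 1/(-3124) = -1/3124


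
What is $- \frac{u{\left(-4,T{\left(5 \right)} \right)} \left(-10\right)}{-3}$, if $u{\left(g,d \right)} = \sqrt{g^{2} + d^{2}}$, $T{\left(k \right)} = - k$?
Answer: $- \frac{10 \sqrt{41}}{3} \approx -21.344$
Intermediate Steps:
$u{\left(g,d \right)} = \sqrt{d^{2} + g^{2}}$
$- \frac{u{\left(-4,T{\left(5 \right)} \right)} \left(-10\right)}{-3} = - \frac{\sqrt{\left(\left(-1\right) 5\right)^{2} + \left(-4\right)^{2}} \left(-10\right)}{-3} = - \frac{\sqrt{\left(-5\right)^{2} + 16} \left(-10\right) \left(-1\right)}{3} = - \frac{\sqrt{25 + 16} \left(-10\right) \left(-1\right)}{3} = - \frac{\sqrt{41} \left(-10\right) \left(-1\right)}{3} = - \frac{- 10 \sqrt{41} \left(-1\right)}{3} = - \frac{10 \sqrt{41}}{3}$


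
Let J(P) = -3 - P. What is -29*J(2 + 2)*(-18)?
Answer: -3654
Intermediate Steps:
-29*J(2 + 2)*(-18) = -29*(-3 - (2 + 2))*(-18) = -29*(-3 - 1*4)*(-18) = -29*(-3 - 4)*(-18) = -29*(-7)*(-18) = 203*(-18) = -3654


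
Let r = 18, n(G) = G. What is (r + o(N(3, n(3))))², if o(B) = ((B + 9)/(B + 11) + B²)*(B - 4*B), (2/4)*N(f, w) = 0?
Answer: 324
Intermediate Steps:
N(f, w) = 0 (N(f, w) = 2*0 = 0)
o(B) = -3*B*(B² + (9 + B)/(11 + B)) (o(B) = ((9 + B)/(11 + B) + B²)*(-3*B) = (B² + (9 + B)/(11 + B))*(-3*B) = -3*B*(B² + (9 + B)/(11 + B)))
(r + o(N(3, n(3))))² = (18 - 3*0*(9 + 0 + 0³ + 11*0²)/(11 + 0))² = (18 - 3*0*(9 + 0 + 0 + 11*0)/11)² = (18 - 3*0*1/11*(9 + 0 + 0 + 0))² = (18 - 3*0*1/11*9)² = (18 + 0)² = 18² = 324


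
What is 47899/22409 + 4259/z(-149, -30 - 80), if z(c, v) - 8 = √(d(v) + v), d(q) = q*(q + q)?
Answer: 193650963/269199317 + 4259*√24090/24026 ≈ 28.233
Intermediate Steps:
d(q) = 2*q² (d(q) = q*(2*q) = 2*q²)
z(c, v) = 8 + √(v + 2*v²) (z(c, v) = 8 + √(2*v² + v) = 8 + √(v + 2*v²))
47899/22409 + 4259/z(-149, -30 - 80) = 47899/22409 + 4259/(8 + √((-30 - 80)*(1 + 2*(-30 - 80)))) = 47899*(1/22409) + 4259/(8 + √(-110*(1 + 2*(-110)))) = 47899/22409 + 4259/(8 + √(-110*(1 - 220))) = 47899/22409 + 4259/(8 + √(-110*(-219))) = 47899/22409 + 4259/(8 + √24090)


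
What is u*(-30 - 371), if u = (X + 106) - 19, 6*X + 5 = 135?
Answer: -130726/3 ≈ -43575.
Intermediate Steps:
X = 65/3 (X = -⅚ + (⅙)*135 = -⅚ + 45/2 = 65/3 ≈ 21.667)
u = 326/3 (u = (65/3 + 106) - 19 = 383/3 - 19 = 326/3 ≈ 108.67)
u*(-30 - 371) = 326*(-30 - 371)/3 = (326/3)*(-401) = -130726/3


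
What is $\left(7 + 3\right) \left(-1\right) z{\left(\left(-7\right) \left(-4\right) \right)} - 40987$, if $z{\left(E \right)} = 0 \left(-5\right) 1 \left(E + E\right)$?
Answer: $-40987$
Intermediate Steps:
$z{\left(E \right)} = 0$ ($z{\left(E \right)} = 0 \cdot 1 \cdot 2 E = 0 \cdot 2 E = 0$)
$\left(7 + 3\right) \left(-1\right) z{\left(\left(-7\right) \left(-4\right) \right)} - 40987 = \left(7 + 3\right) \left(-1\right) 0 - 40987 = 10 \left(-1\right) 0 - 40987 = \left(-10\right) 0 - 40987 = 0 - 40987 = -40987$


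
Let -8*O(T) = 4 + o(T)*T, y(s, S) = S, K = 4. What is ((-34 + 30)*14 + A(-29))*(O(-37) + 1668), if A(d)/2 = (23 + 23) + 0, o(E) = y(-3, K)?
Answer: 60696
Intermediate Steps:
o(E) = 4
A(d) = 92 (A(d) = 2*((23 + 23) + 0) = 2*(46 + 0) = 2*46 = 92)
O(T) = -½ - T/2 (O(T) = -(4 + 4*T)/8 = -½ - T/2)
((-34 + 30)*14 + A(-29))*(O(-37) + 1668) = ((-34 + 30)*14 + 92)*((-½ - ½*(-37)) + 1668) = (-4*14 + 92)*((-½ + 37/2) + 1668) = (-56 + 92)*(18 + 1668) = 36*1686 = 60696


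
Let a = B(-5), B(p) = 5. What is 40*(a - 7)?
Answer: -80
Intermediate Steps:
a = 5
40*(a - 7) = 40*(5 - 7) = 40*(-2) = -80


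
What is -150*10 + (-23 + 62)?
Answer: -1461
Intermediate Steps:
-150*10 + (-23 + 62) = -1500 + 39 = -1461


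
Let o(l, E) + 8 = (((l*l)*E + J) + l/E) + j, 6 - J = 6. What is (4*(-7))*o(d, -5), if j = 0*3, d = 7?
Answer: 35616/5 ≈ 7123.2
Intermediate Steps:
J = 0 (J = 6 - 1*6 = 6 - 6 = 0)
j = 0
o(l, E) = -8 + E*l² + l/E (o(l, E) = -8 + ((((l*l)*E + 0) + l/E) + 0) = -8 + (((l²*E + 0) + l/E) + 0) = -8 + (((E*l² + 0) + l/E) + 0) = -8 + ((E*l² + l/E) + 0) = -8 + (E*l² + l/E) = -8 + E*l² + l/E)
(4*(-7))*o(d, -5) = (4*(-7))*(-8 - 5*7² + 7/(-5)) = -28*(-8 - 5*49 + 7*(-⅕)) = -28*(-8 - 245 - 7/5) = -28*(-1272/5) = 35616/5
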